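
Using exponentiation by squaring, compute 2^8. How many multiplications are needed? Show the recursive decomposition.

Computing 2^8 by squaring (build up from 2^1; each line after the first costs one multiplication):

2^1 = 2
2^2 = (2^1)^2 = 2^2 = 4
2^4 = (2^2)^2 = 4^2 = 16
2^8 = (2^4)^2 = 16^2 = 256

Result: 256
Multiplications needed: 3 (3 lines after 2^1)

2^8 = 256. Using exponentiation by squaring, this requires 3 multiplications. The key idea: if the exponent is even, square the half-power; if odd, multiply by the base once.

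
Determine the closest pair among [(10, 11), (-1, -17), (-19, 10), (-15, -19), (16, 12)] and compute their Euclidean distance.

Computing all pairwise distances among 5 points:

d((10, 11), (-1, -17)) = 30.0832
d((10, 11), (-19, 10)) = 29.0172
d((10, 11), (-15, -19)) = 39.0512
d((10, 11), (16, 12)) = 6.0828 <-- minimum
d((-1, -17), (-19, 10)) = 32.45
d((-1, -17), (-15, -19)) = 14.1421
d((-1, -17), (16, 12)) = 33.6155
d((-19, 10), (-15, -19)) = 29.2746
d((-19, 10), (16, 12)) = 35.0571
d((-15, -19), (16, 12)) = 43.8406

Closest pair: (10, 11) and (16, 12) with distance 6.0828

The closest pair is (10, 11) and (16, 12) with Euclidean distance 6.0828. For 5 points, brute-force pairwise comparison is shown above. For large n, the divide-and-conquer algorithm (sort by x, recurse on halves, check the dividing strip) achieves O(n log n).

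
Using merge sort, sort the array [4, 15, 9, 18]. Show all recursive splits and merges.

Merge sort trace:

Split: [4, 15, 9, 18] -> [4, 15] and [9, 18]
  Split: [4, 15] -> [4] and [15]
  Merge: [4] + [15] -> [4, 15]
  Split: [9, 18] -> [9] and [18]
  Merge: [9] + [18] -> [9, 18]
Merge: [4, 15] + [9, 18] -> [4, 9, 15, 18]

Final sorted array: [4, 9, 15, 18]

The merge sort proceeds by recursively splitting the array and merging sorted halves.
After all merges, the sorted array is [4, 9, 15, 18].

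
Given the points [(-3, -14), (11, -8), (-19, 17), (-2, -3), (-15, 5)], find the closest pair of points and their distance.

Computing all pairwise distances among 5 points:

d((-3, -14), (11, -8)) = 15.2315
d((-3, -14), (-19, 17)) = 34.8855
d((-3, -14), (-2, -3)) = 11.0454 <-- minimum
d((-3, -14), (-15, 5)) = 22.4722
d((11, -8), (-19, 17)) = 39.0512
d((11, -8), (-2, -3)) = 13.9284
d((11, -8), (-15, 5)) = 29.0689
d((-19, 17), (-2, -3)) = 26.2488
d((-19, 17), (-15, 5)) = 12.6491
d((-2, -3), (-15, 5)) = 15.2643

Closest pair: (-3, -14) and (-2, -3) with distance 11.0454

The closest pair is (-3, -14) and (-2, -3) with Euclidean distance 11.0454. For 5 points, brute-force pairwise comparison is shown above. For large n, the divide-and-conquer algorithm (sort by x, recurse on halves, check the dividing strip) achieves O(n log n).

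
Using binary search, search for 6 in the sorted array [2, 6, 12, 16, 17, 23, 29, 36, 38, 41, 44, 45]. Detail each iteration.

Binary search for 6 in [2, 6, 12, 16, 17, 23, 29, 36, 38, 41, 44, 45]:

lo=0, hi=11, mid=5, arr[mid]=23 -> 23 > 6, search left half
lo=0, hi=4, mid=2, arr[mid]=12 -> 12 > 6, search left half
lo=0, hi=1, mid=0, arr[mid]=2 -> 2 < 6, search right half
lo=1, hi=1, mid=1, arr[mid]=6 -> Found target at index 1!

Binary search finds 6 at index 1 after 4 comparisons. The search repeatedly halves the search space by comparing with the middle element.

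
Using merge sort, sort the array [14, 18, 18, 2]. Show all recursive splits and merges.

Merge sort trace:

Split: [14, 18, 18, 2] -> [14, 18] and [18, 2]
  Split: [14, 18] -> [14] and [18]
  Merge: [14] + [18] -> [14, 18]
  Split: [18, 2] -> [18] and [2]
  Merge: [18] + [2] -> [2, 18]
Merge: [14, 18] + [2, 18] -> [2, 14, 18, 18]

Final sorted array: [2, 14, 18, 18]

The merge sort proceeds by recursively splitting the array and merging sorted halves.
After all merges, the sorted array is [2, 14, 18, 18].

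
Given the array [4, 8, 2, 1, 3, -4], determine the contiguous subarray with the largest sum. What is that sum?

Using Kadane's algorithm on [4, 8, 2, 1, 3, -4]:

Scanning through the array:
Position 1 (value 8): max_ending_here = 12, max_so_far = 12
Position 2 (value 2): max_ending_here = 14, max_so_far = 14
Position 3 (value 1): max_ending_here = 15, max_so_far = 15
Position 4 (value 3): max_ending_here = 18, max_so_far = 18
Position 5 (value -4): max_ending_here = 14, max_so_far = 18

Maximum subarray: [4, 8, 2, 1, 3]
Maximum sum: 18

The maximum subarray is [4, 8, 2, 1, 3] with sum 18. This subarray runs from index 0 to index 4.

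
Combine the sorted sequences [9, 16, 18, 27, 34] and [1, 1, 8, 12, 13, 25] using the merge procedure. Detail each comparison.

Merging process:

Compare 9 vs 1: take 1 from right. Merged: [1]
Compare 9 vs 1: take 1 from right. Merged: [1, 1]
Compare 9 vs 8: take 8 from right. Merged: [1, 1, 8]
Compare 9 vs 12: take 9 from left. Merged: [1, 1, 8, 9]
Compare 16 vs 12: take 12 from right. Merged: [1, 1, 8, 9, 12]
Compare 16 vs 13: take 13 from right. Merged: [1, 1, 8, 9, 12, 13]
Compare 16 vs 25: take 16 from left. Merged: [1, 1, 8, 9, 12, 13, 16]
Compare 18 vs 25: take 18 from left. Merged: [1, 1, 8, 9, 12, 13, 16, 18]
Compare 27 vs 25: take 25 from right. Merged: [1, 1, 8, 9, 12, 13, 16, 18, 25]
Append remaining from left: [27, 34]. Merged: [1, 1, 8, 9, 12, 13, 16, 18, 25, 27, 34]

Final merged array: [1, 1, 8, 9, 12, 13, 16, 18, 25, 27, 34]
Total comparisons: 9

The merged array is [1, 1, 8, 9, 12, 13, 16, 18, 25, 27, 34], requiring 9 comparisons. The merge step runs in O(n) time where n is the total number of elements.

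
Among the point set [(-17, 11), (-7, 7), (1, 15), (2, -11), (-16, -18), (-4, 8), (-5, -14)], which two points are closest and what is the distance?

Computing all pairwise distances among 7 points:

d((-17, 11), (-7, 7)) = 10.7703
d((-17, 11), (1, 15)) = 18.4391
d((-17, 11), (2, -11)) = 29.0689
d((-17, 11), (-16, -18)) = 29.0172
d((-17, 11), (-4, 8)) = 13.3417
d((-17, 11), (-5, -14)) = 27.7308
d((-7, 7), (1, 15)) = 11.3137
d((-7, 7), (2, -11)) = 20.1246
d((-7, 7), (-16, -18)) = 26.5707
d((-7, 7), (-4, 8)) = 3.1623 <-- minimum
d((-7, 7), (-5, -14)) = 21.095
d((1, 15), (2, -11)) = 26.0192
d((1, 15), (-16, -18)) = 37.1214
d((1, 15), (-4, 8)) = 8.6023
d((1, 15), (-5, -14)) = 29.6142
d((2, -11), (-16, -18)) = 19.3132
d((2, -11), (-4, 8)) = 19.9249
d((2, -11), (-5, -14)) = 7.6158
d((-16, -18), (-4, 8)) = 28.6356
d((-16, -18), (-5, -14)) = 11.7047
d((-4, 8), (-5, -14)) = 22.0227

Closest pair: (-7, 7) and (-4, 8) with distance 3.1623

The closest pair is (-7, 7) and (-4, 8) with Euclidean distance 3.1623. For 7 points, brute-force pairwise comparison is shown above. For large n, the divide-and-conquer algorithm (sort by x, recurse on halves, check the dividing strip) achieves O(n log n).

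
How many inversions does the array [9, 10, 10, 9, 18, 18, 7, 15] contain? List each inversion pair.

Finding inversions in [9, 10, 10, 9, 18, 18, 7, 15]:

(0, 6): arr[0]=9 > arr[6]=7
(1, 3): arr[1]=10 > arr[3]=9
(1, 6): arr[1]=10 > arr[6]=7
(2, 3): arr[2]=10 > arr[3]=9
(2, 6): arr[2]=10 > arr[6]=7
(3, 6): arr[3]=9 > arr[6]=7
(4, 6): arr[4]=18 > arr[6]=7
(4, 7): arr[4]=18 > arr[7]=15
(5, 6): arr[5]=18 > arr[6]=7
(5, 7): arr[5]=18 > arr[7]=15

Total inversions: 10

The array has 10 inversion(s): (0,6), (1,3), (1,6), (2,3), (2,6), (3,6), (4,6), (4,7), (5,6), (5,7). Each pair (i,j) satisfies i < j and arr[i] > arr[j].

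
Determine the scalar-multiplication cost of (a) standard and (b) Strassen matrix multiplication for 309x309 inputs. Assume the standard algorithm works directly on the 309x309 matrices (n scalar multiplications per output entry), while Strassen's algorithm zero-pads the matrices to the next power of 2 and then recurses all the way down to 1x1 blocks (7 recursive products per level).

Matrix multiplication for 309x309 matrices:

Strassen's algorithm requires power-of-2 dimensions. Pad 309x309 to 512x512 (next power of 2).

Standard algorithm: 309^3 = 29503629 multiplications
Strassen's algorithm: 7^(log2(512)) = 7^9 = 40353607 multiplications
Difference: 29503629 - 40353607 = -10849978 (Strassen uses MORE here due to padding overhead — for small or just-over-power-of-2 n, padding can outweigh the per-level savings)

Standard: 29503629 multiplications (309^3). Strassen: 40353607 multiplications (7^9, after padding to 512x512). Strassen reduces 8 recursive multiplications to 7 at each level.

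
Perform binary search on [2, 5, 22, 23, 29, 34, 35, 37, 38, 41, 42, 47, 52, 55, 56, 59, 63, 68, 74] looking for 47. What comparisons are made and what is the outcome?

Binary search for 47 in [2, 5, 22, 23, 29, 34, 35, 37, 38, 41, 42, 47, 52, 55, 56, 59, 63, 68, 74]:

lo=0, hi=18, mid=9, arr[mid]=41 -> 41 < 47, search right half
lo=10, hi=18, mid=14, arr[mid]=56 -> 56 > 47, search left half
lo=10, hi=13, mid=11, arr[mid]=47 -> Found target at index 11!

Binary search finds 47 at index 11 after 3 comparisons. The search repeatedly halves the search space by comparing with the middle element.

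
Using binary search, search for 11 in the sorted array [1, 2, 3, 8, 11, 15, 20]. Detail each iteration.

Binary search for 11 in [1, 2, 3, 8, 11, 15, 20]:

lo=0, hi=6, mid=3, arr[mid]=8 -> 8 < 11, search right half
lo=4, hi=6, mid=5, arr[mid]=15 -> 15 > 11, search left half
lo=4, hi=4, mid=4, arr[mid]=11 -> Found target at index 4!

Binary search finds 11 at index 4 after 3 comparisons. The search repeatedly halves the search space by comparing with the middle element.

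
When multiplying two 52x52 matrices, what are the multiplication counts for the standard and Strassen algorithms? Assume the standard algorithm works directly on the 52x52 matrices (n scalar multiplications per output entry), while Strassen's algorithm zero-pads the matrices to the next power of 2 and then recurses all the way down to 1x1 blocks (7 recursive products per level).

Matrix multiplication for 52x52 matrices:

Strassen's algorithm requires power-of-2 dimensions. Pad 52x52 to 64x64 (next power of 2).

Standard algorithm: 52^3 = 140608 multiplications
Strassen's algorithm: 7^(log2(64)) = 7^6 = 117649 multiplications
Savings: 140608 - 117649 = 22959 multiplications

Standard: 140608 multiplications (52^3). Strassen: 117649 multiplications (7^6, after padding to 64x64). Strassen reduces 8 recursive multiplications to 7 at each level.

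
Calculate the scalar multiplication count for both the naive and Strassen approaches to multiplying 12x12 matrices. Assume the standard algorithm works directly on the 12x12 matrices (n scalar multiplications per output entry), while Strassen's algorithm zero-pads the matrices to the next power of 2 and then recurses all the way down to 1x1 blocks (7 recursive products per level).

Matrix multiplication for 12x12 matrices:

Strassen's algorithm requires power-of-2 dimensions. Pad 12x12 to 16x16 (next power of 2).

Standard algorithm: 12^3 = 1728 multiplications
Strassen's algorithm: 7^(log2(16)) = 7^4 = 2401 multiplications
Difference: 1728 - 2401 = -673 (Strassen uses MORE here due to padding overhead — for small or just-over-power-of-2 n, padding can outweigh the per-level savings)

Standard: 1728 multiplications (12^3). Strassen: 2401 multiplications (7^4, after padding to 16x16). Strassen reduces 8 recursive multiplications to 7 at each level.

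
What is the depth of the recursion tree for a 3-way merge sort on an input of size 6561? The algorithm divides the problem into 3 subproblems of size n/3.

For divide and conquer with division factor 3:

Problem sizes at each level:
Level 0: 6561
Level 1: 2187
Level 2: 729
Level 3: 243
Level 4: 81
Level 5: 27
Level 6: 9
Level 7: 3
Level 8: 1

The root is level 0 and the size-1 base case is level 8 (the tree spans levels 0 through 8, i.e. 9 levels counting the root), so the depth is the number of divisions: log_3(6561) = 8

The recursion tree depth is log_3(6561) = 8. At each level, the problem size is divided by 3, so it takes 8 divisions to reduce to a base case of size 1. The algorithm makes 3 recursive calls at each level.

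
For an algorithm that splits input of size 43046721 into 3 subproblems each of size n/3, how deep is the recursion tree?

For divide and conquer with division factor 3:

Problem sizes at each level:
Level 0: 43046721
Level 1: 14348907
Level 2: 4782969
Level 3: 1594323
Level 4: 531441
Level 5: 177147
Level 6: 59049
Level 7: 19683
Level 8: 6561
Level 9: 2187
Level 10: 729
Level 11: 243
Level 12: 81
Level 13: 27
Level 14: 9
Level 15: 3
Level 16: 1

The root is level 0 and the size-1 base case is level 16 (the tree spans levels 0 through 16, i.e. 17 levels counting the root), so the depth is the number of divisions: log_3(43046721) = 16

The recursion tree depth is log_3(43046721) = 16. At each level, the problem size is divided by 3, so it takes 16 divisions to reduce to a base case of size 1. The algorithm makes 3 recursive calls at each level.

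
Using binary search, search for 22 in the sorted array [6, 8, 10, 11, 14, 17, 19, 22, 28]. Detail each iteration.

Binary search for 22 in [6, 8, 10, 11, 14, 17, 19, 22, 28]:

lo=0, hi=8, mid=4, arr[mid]=14 -> 14 < 22, search right half
lo=5, hi=8, mid=6, arr[mid]=19 -> 19 < 22, search right half
lo=7, hi=8, mid=7, arr[mid]=22 -> Found target at index 7!

Binary search finds 22 at index 7 after 3 comparisons. The search repeatedly halves the search space by comparing with the middle element.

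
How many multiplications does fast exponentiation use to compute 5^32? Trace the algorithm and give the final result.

Computing 5^32 by squaring (build up from 5^1; each line after the first costs one multiplication):

5^1 = 5
5^2 = (5^1)^2 = 5^2 = 25
5^4 = (5^2)^2 = 25^2 = 625
5^8 = (5^4)^2 = 625^2 = 390625
5^16 = (5^8)^2 = 390625^2 = 152587890625
5^32 = (5^16)^2 = 152587890625^2 = 23283064365386962890625

Result: 23283064365386962890625
Multiplications needed: 5 (5 lines after 5^1)

5^32 = 23283064365386962890625. Using exponentiation by squaring, this requires 5 multiplications. The key idea: if the exponent is even, square the half-power; if odd, multiply by the base once.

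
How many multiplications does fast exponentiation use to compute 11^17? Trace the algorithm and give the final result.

Computing 11^17 by squaring (build up from 11^1; each line after the first costs one multiplication):

11^1 = 11
11^2 = (11^1)^2 = 11^2 = 121
11^4 = (11^2)^2 = 121^2 = 14641
11^8 = (11^4)^2 = 14641^2 = 214358881
11^16 = (11^8)^2 = 214358881^2 = 45949729863572161
11^17 = 11 * 11^16 = 11 * 45949729863572161 = 505447028499293771

Result: 505447028499293771
Multiplications needed: 5 (5 lines after 11^1)

11^17 = 505447028499293771. Using exponentiation by squaring, this requires 5 multiplications. The key idea: if the exponent is even, square the half-power; if odd, multiply by the base once.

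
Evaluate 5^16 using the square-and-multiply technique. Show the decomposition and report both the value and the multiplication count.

Computing 5^16 by squaring (build up from 5^1; each line after the first costs one multiplication):

5^1 = 5
5^2 = (5^1)^2 = 5^2 = 25
5^4 = (5^2)^2 = 25^2 = 625
5^8 = (5^4)^2 = 625^2 = 390625
5^16 = (5^8)^2 = 390625^2 = 152587890625

Result: 152587890625
Multiplications needed: 4 (4 lines after 5^1)

5^16 = 152587890625. Using exponentiation by squaring, this requires 4 multiplications. The key idea: if the exponent is even, square the half-power; if odd, multiply by the base once.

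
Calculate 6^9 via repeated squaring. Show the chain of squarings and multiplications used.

Computing 6^9 by squaring (build up from 6^1; each line after the first costs one multiplication):

6^1 = 6
6^2 = (6^1)^2 = 6^2 = 36
6^4 = (6^2)^2 = 36^2 = 1296
6^8 = (6^4)^2 = 1296^2 = 1679616
6^9 = 6 * 6^8 = 6 * 1679616 = 10077696

Result: 10077696
Multiplications needed: 4 (4 lines after 6^1)

6^9 = 10077696. Using exponentiation by squaring, this requires 4 multiplications. The key idea: if the exponent is even, square the half-power; if odd, multiply by the base once.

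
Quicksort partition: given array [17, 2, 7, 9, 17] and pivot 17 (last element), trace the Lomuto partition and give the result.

Lomuto partition with pivot = 17:

Initial array: [17, 2, 7, 9, 17]

arr[0]=17 <= 17: swap with position 0, array becomes [17, 2, 7, 9, 17]
arr[1]=2 <= 17: swap with position 1, array becomes [17, 2, 7, 9, 17]
arr[2]=7 <= 17: swap with position 2, array becomes [17, 2, 7, 9, 17]
arr[3]=9 <= 17: swap with position 3, array becomes [17, 2, 7, 9, 17]

Place pivot at position 4: [17, 2, 7, 9, 17]
Pivot position: 4

After partitioning with pivot 17, the array becomes [17, 2, 7, 9, 17]. The pivot is placed at index 4. All elements to the left of the pivot are <= 17, and all elements to the right are > 17.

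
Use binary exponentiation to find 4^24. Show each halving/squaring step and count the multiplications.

Computing 4^24 by squaring (build up from 4^1; each line after the first costs one multiplication):

4^1 = 4
4^2 = (4^1)^2 = 4^2 = 16
4^3 = 4 * 4^2 = 4 * 16 = 64
4^6 = (4^3)^2 = 64^2 = 4096
4^12 = (4^6)^2 = 4096^2 = 16777216
4^24 = (4^12)^2 = 16777216^2 = 281474976710656

Result: 281474976710656
Multiplications needed: 5 (5 lines after 4^1)

4^24 = 281474976710656. Using exponentiation by squaring, this requires 5 multiplications. The key idea: if the exponent is even, square the half-power; if odd, multiply by the base once.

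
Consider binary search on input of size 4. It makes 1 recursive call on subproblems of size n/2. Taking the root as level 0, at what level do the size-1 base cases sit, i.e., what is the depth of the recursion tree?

For divide and conquer with division factor 2:

Problem sizes at each level:
Level 0: 4
Level 1: 2
Level 2: 1

The root is level 0 and the size-1 base case is level 2 (the tree spans levels 0 through 2, i.e. 3 levels counting the root), so the depth is the number of divisions: log_2(4) = 2

The recursion tree depth is log_2(4) = 2. At each level, the problem size is divided by 2, so it takes 2 divisions to reduce to a base case of size 1. The algorithm makes 1 recursive call at each level.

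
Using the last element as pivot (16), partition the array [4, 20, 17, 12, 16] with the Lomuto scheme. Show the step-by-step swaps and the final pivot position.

Lomuto partition with pivot = 16:

Initial array: [4, 20, 17, 12, 16]

arr[0]=4 <= 16: swap with position 0, array becomes [4, 20, 17, 12, 16]
arr[1]=20 > 16: no swap
arr[2]=17 > 16: no swap
arr[3]=12 <= 16: swap with position 1, array becomes [4, 12, 17, 20, 16]

Place pivot at position 2: [4, 12, 16, 20, 17]
Pivot position: 2

After partitioning with pivot 16, the array becomes [4, 12, 16, 20, 17]. The pivot is placed at index 2. All elements to the left of the pivot are <= 16, and all elements to the right are > 16.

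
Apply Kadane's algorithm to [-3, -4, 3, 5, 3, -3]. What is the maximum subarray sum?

Using Kadane's algorithm on [-3, -4, 3, 5, 3, -3]:

Scanning through the array:
Position 1 (value -4): max_ending_here = -4, max_so_far = -3
Position 2 (value 3): max_ending_here = 3, max_so_far = 3
Position 3 (value 5): max_ending_here = 8, max_so_far = 8
Position 4 (value 3): max_ending_here = 11, max_so_far = 11
Position 5 (value -3): max_ending_here = 8, max_so_far = 11

Maximum subarray: [3, 5, 3]
Maximum sum: 11

The maximum subarray is [3, 5, 3] with sum 11. This subarray runs from index 2 to index 4.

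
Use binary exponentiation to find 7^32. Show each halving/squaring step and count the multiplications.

Computing 7^32 by squaring (build up from 7^1; each line after the first costs one multiplication):

7^1 = 7
7^2 = (7^1)^2 = 7^2 = 49
7^4 = (7^2)^2 = 49^2 = 2401
7^8 = (7^4)^2 = 2401^2 = 5764801
7^16 = (7^8)^2 = 5764801^2 = 33232930569601
7^32 = (7^16)^2 = 33232930569601^2 = 1104427674243920646305299201

Result: 1104427674243920646305299201
Multiplications needed: 5 (5 lines after 7^1)

7^32 = 1104427674243920646305299201. Using exponentiation by squaring, this requires 5 multiplications. The key idea: if the exponent is even, square the half-power; if odd, multiply by the base once.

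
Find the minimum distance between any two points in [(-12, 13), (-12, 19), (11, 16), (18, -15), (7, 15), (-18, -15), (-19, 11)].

Computing all pairwise distances among 7 points:

d((-12, 13), (-12, 19)) = 6.0
d((-12, 13), (11, 16)) = 23.1948
d((-12, 13), (18, -15)) = 41.0366
d((-12, 13), (7, 15)) = 19.105
d((-12, 13), (-18, -15)) = 28.6356
d((-12, 13), (-19, 11)) = 7.2801
d((-12, 19), (11, 16)) = 23.1948
d((-12, 19), (18, -15)) = 45.3431
d((-12, 19), (7, 15)) = 19.4165
d((-12, 19), (-18, -15)) = 34.5254
d((-12, 19), (-19, 11)) = 10.6301
d((11, 16), (18, -15)) = 31.7805
d((11, 16), (7, 15)) = 4.1231 <-- minimum
d((11, 16), (-18, -15)) = 42.45
d((11, 16), (-19, 11)) = 30.4138
d((18, -15), (7, 15)) = 31.9531
d((18, -15), (-18, -15)) = 36.0
d((18, -15), (-19, 11)) = 45.2217
d((7, 15), (-18, -15)) = 39.0512
d((7, 15), (-19, 11)) = 26.3059
d((-18, -15), (-19, 11)) = 26.0192

Closest pair: (11, 16) and (7, 15) with distance 4.1231

The closest pair is (11, 16) and (7, 15) with Euclidean distance 4.1231. For 7 points, brute-force pairwise comparison is shown above. For large n, the divide-and-conquer algorithm (sort by x, recurse on halves, check the dividing strip) achieves O(n log n).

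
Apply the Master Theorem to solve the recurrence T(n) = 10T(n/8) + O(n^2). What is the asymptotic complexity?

Master Theorem for T(n) = 10T(n/8) + O(n^2):

a = 10, b = 8, c = 2
log_b(a) = log_8(10) = 1.1073

Case 3: c = 2 > log_8(10) = 1.1073
T(n) = O(n^2) = O(n^2)

For T(n) = 10T(n/8) + O(n^2): log_8(10) = 1.1073. This is Case 3 of the Master Theorem (c > log_b(a), work dominated by root), giving O(n^2).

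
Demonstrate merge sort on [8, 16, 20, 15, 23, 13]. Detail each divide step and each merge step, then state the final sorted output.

Merge sort trace:

Split: [8, 16, 20, 15, 23, 13] -> [8, 16, 20] and [15, 23, 13]
  Split: [8, 16, 20] -> [8] and [16, 20]
    Split: [16, 20] -> [16] and [20]
    Merge: [16] + [20] -> [16, 20]
  Merge: [8] + [16, 20] -> [8, 16, 20]
  Split: [15, 23, 13] -> [15] and [23, 13]
    Split: [23, 13] -> [23] and [13]
    Merge: [23] + [13] -> [13, 23]
  Merge: [15] + [13, 23] -> [13, 15, 23]
Merge: [8, 16, 20] + [13, 15, 23] -> [8, 13, 15, 16, 20, 23]

Final sorted array: [8, 13, 15, 16, 20, 23]

The merge sort proceeds by recursively splitting the array and merging sorted halves.
After all merges, the sorted array is [8, 13, 15, 16, 20, 23].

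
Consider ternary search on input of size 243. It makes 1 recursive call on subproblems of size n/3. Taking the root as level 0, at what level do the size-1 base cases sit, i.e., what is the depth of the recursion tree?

For divide and conquer with division factor 3:

Problem sizes at each level:
Level 0: 243
Level 1: 81
Level 2: 27
Level 3: 9
Level 4: 3
Level 5: 1

The root is level 0 and the size-1 base case is level 5 (the tree spans levels 0 through 5, i.e. 6 levels counting the root), so the depth is the number of divisions: log_3(243) = 5

The recursion tree depth is log_3(243) = 5. At each level, the problem size is divided by 3, so it takes 5 divisions to reduce to a base case of size 1. The algorithm makes 1 recursive call at each level.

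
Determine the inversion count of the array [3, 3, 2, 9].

Finding inversions in [3, 3, 2, 9]:

(0, 2): arr[0]=3 > arr[2]=2
(1, 2): arr[1]=3 > arr[2]=2

Total inversions: 2

The array has 2 inversion(s): (0,2), (1,2). Each pair (i,j) satisfies i < j and arr[i] > arr[j].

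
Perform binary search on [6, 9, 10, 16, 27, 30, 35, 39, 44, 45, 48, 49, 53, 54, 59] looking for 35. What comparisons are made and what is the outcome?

Binary search for 35 in [6, 9, 10, 16, 27, 30, 35, 39, 44, 45, 48, 49, 53, 54, 59]:

lo=0, hi=14, mid=7, arr[mid]=39 -> 39 > 35, search left half
lo=0, hi=6, mid=3, arr[mid]=16 -> 16 < 35, search right half
lo=4, hi=6, mid=5, arr[mid]=30 -> 30 < 35, search right half
lo=6, hi=6, mid=6, arr[mid]=35 -> Found target at index 6!

Binary search finds 35 at index 6 after 4 comparisons. The search repeatedly halves the search space by comparing with the middle element.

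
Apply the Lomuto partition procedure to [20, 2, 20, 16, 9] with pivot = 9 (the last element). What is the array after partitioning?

Lomuto partition with pivot = 9:

Initial array: [20, 2, 20, 16, 9]

arr[0]=20 > 9: no swap
arr[1]=2 <= 9: swap with position 0, array becomes [2, 20, 20, 16, 9]
arr[2]=20 > 9: no swap
arr[3]=16 > 9: no swap

Place pivot at position 1: [2, 9, 20, 16, 20]
Pivot position: 1

After partitioning with pivot 9, the array becomes [2, 9, 20, 16, 20]. The pivot is placed at index 1. All elements to the left of the pivot are <= 9, and all elements to the right are > 9.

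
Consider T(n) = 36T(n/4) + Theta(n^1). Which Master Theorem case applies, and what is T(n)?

Master Theorem for T(n) = 36T(n/4) + O(n^1):

a = 36, b = 4, c = 1
log_b(a) = log_4(36) = 2.5850

Case 1: c = 1 < log_4(36) = 2.5850
T(n) = O(n^(log_4 36))

For T(n) = 36T(n/4) + O(n^1): log_4(36) = 2.5850. This is Case 1 of the Master Theorem (c < log_b(a), work dominated by leaves), giving O(n^(log_4 36)).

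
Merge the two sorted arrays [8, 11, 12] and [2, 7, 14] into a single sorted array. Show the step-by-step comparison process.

Merging process:

Compare 8 vs 2: take 2 from right. Merged: [2]
Compare 8 vs 7: take 7 from right. Merged: [2, 7]
Compare 8 vs 14: take 8 from left. Merged: [2, 7, 8]
Compare 11 vs 14: take 11 from left. Merged: [2, 7, 8, 11]
Compare 12 vs 14: take 12 from left. Merged: [2, 7, 8, 11, 12]
Append remaining from right: [14]. Merged: [2, 7, 8, 11, 12, 14]

Final merged array: [2, 7, 8, 11, 12, 14]
Total comparisons: 5

The merged array is [2, 7, 8, 11, 12, 14], requiring 5 comparisons. The merge step runs in O(n) time where n is the total number of elements.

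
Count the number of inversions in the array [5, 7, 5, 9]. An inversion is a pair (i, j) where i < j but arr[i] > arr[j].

Finding inversions in [5, 7, 5, 9]:

(1, 2): arr[1]=7 > arr[2]=5

Total inversions: 1

The array has 1 inversion(s): (1,2). Each pair (i,j) satisfies i < j and arr[i] > arr[j].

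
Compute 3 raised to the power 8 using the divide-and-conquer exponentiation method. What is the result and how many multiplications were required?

Computing 3^8 by squaring (build up from 3^1; each line after the first costs one multiplication):

3^1 = 3
3^2 = (3^1)^2 = 3^2 = 9
3^4 = (3^2)^2 = 9^2 = 81
3^8 = (3^4)^2 = 81^2 = 6561

Result: 6561
Multiplications needed: 3 (3 lines after 3^1)

3^8 = 6561. Using exponentiation by squaring, this requires 3 multiplications. The key idea: if the exponent is even, square the half-power; if odd, multiply by the base once.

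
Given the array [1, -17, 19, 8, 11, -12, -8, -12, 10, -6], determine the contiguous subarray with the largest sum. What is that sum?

Using Kadane's algorithm on [1, -17, 19, 8, 11, -12, -8, -12, 10, -6]:

Scanning through the array:
Position 1 (value -17): max_ending_here = -16, max_so_far = 1
Position 2 (value 19): max_ending_here = 19, max_so_far = 19
Position 3 (value 8): max_ending_here = 27, max_so_far = 27
Position 4 (value 11): max_ending_here = 38, max_so_far = 38
Position 5 (value -12): max_ending_here = 26, max_so_far = 38
Position 6 (value -8): max_ending_here = 18, max_so_far = 38
Position 7 (value -12): max_ending_here = 6, max_so_far = 38
Position 8 (value 10): max_ending_here = 16, max_so_far = 38
Position 9 (value -6): max_ending_here = 10, max_so_far = 38

Maximum subarray: [19, 8, 11]
Maximum sum: 38

The maximum subarray is [19, 8, 11] with sum 38. This subarray runs from index 2 to index 4.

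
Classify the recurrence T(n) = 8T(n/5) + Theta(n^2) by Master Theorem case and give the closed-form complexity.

Master Theorem for T(n) = 8T(n/5) + O(n^2):

a = 8, b = 5, c = 2
log_b(a) = log_5(8) = 1.2920

Case 3: c = 2 > log_5(8) = 1.2920
T(n) = O(n^2) = O(n^2)

For T(n) = 8T(n/5) + O(n^2): log_5(8) = 1.2920. This is Case 3 of the Master Theorem (c > log_b(a), work dominated by root), giving O(n^2).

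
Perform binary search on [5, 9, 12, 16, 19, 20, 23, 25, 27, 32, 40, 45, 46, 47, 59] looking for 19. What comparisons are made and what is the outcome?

Binary search for 19 in [5, 9, 12, 16, 19, 20, 23, 25, 27, 32, 40, 45, 46, 47, 59]:

lo=0, hi=14, mid=7, arr[mid]=25 -> 25 > 19, search left half
lo=0, hi=6, mid=3, arr[mid]=16 -> 16 < 19, search right half
lo=4, hi=6, mid=5, arr[mid]=20 -> 20 > 19, search left half
lo=4, hi=4, mid=4, arr[mid]=19 -> Found target at index 4!

Binary search finds 19 at index 4 after 4 comparisons. The search repeatedly halves the search space by comparing with the middle element.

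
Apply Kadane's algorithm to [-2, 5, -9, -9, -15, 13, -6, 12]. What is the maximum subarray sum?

Using Kadane's algorithm on [-2, 5, -9, -9, -15, 13, -6, 12]:

Scanning through the array:
Position 1 (value 5): max_ending_here = 5, max_so_far = 5
Position 2 (value -9): max_ending_here = -4, max_so_far = 5
Position 3 (value -9): max_ending_here = -9, max_so_far = 5
Position 4 (value -15): max_ending_here = -15, max_so_far = 5
Position 5 (value 13): max_ending_here = 13, max_so_far = 13
Position 6 (value -6): max_ending_here = 7, max_so_far = 13
Position 7 (value 12): max_ending_here = 19, max_so_far = 19

Maximum subarray: [13, -6, 12]
Maximum sum: 19

The maximum subarray is [13, -6, 12] with sum 19. This subarray runs from index 5 to index 7.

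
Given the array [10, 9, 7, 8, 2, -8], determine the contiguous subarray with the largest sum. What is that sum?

Using Kadane's algorithm on [10, 9, 7, 8, 2, -8]:

Scanning through the array:
Position 1 (value 9): max_ending_here = 19, max_so_far = 19
Position 2 (value 7): max_ending_here = 26, max_so_far = 26
Position 3 (value 8): max_ending_here = 34, max_so_far = 34
Position 4 (value 2): max_ending_here = 36, max_so_far = 36
Position 5 (value -8): max_ending_here = 28, max_so_far = 36

Maximum subarray: [10, 9, 7, 8, 2]
Maximum sum: 36

The maximum subarray is [10, 9, 7, 8, 2] with sum 36. This subarray runs from index 0 to index 4.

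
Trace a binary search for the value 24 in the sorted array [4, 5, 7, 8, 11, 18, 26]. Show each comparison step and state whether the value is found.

Binary search for 24 in [4, 5, 7, 8, 11, 18, 26]:

lo=0, hi=6, mid=3, arr[mid]=8 -> 8 < 24, search right half
lo=4, hi=6, mid=5, arr[mid]=18 -> 18 < 24, search right half
lo=6, hi=6, mid=6, arr[mid]=26 -> 26 > 24, search left half
lo=6 > hi=5, target 24 not found

Binary search determines that 24 is not in the array after 3 comparisons. The search space was exhausted without finding the target.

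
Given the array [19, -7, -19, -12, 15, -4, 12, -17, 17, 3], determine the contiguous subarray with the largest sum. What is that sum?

Using Kadane's algorithm on [19, -7, -19, -12, 15, -4, 12, -17, 17, 3]:

Scanning through the array:
Position 1 (value -7): max_ending_here = 12, max_so_far = 19
Position 2 (value -19): max_ending_here = -7, max_so_far = 19
Position 3 (value -12): max_ending_here = -12, max_so_far = 19
Position 4 (value 15): max_ending_here = 15, max_so_far = 19
Position 5 (value -4): max_ending_here = 11, max_so_far = 19
Position 6 (value 12): max_ending_here = 23, max_so_far = 23
Position 7 (value -17): max_ending_here = 6, max_so_far = 23
Position 8 (value 17): max_ending_here = 23, max_so_far = 23
Position 9 (value 3): max_ending_here = 26, max_so_far = 26

Maximum subarray: [15, -4, 12, -17, 17, 3]
Maximum sum: 26

The maximum subarray is [15, -4, 12, -17, 17, 3] with sum 26. This subarray runs from index 4 to index 9.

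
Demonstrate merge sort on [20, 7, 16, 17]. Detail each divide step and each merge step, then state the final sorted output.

Merge sort trace:

Split: [20, 7, 16, 17] -> [20, 7] and [16, 17]
  Split: [20, 7] -> [20] and [7]
  Merge: [20] + [7] -> [7, 20]
  Split: [16, 17] -> [16] and [17]
  Merge: [16] + [17] -> [16, 17]
Merge: [7, 20] + [16, 17] -> [7, 16, 17, 20]

Final sorted array: [7, 16, 17, 20]

The merge sort proceeds by recursively splitting the array and merging sorted halves.
After all merges, the sorted array is [7, 16, 17, 20].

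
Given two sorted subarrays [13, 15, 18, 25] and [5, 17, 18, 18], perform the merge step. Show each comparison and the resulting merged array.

Merging process:

Compare 13 vs 5: take 5 from right. Merged: [5]
Compare 13 vs 17: take 13 from left. Merged: [5, 13]
Compare 15 vs 17: take 15 from left. Merged: [5, 13, 15]
Compare 18 vs 17: take 17 from right. Merged: [5, 13, 15, 17]
Compare 18 vs 18: take 18 from left. Merged: [5, 13, 15, 17, 18]
Compare 25 vs 18: take 18 from right. Merged: [5, 13, 15, 17, 18, 18]
Compare 25 vs 18: take 18 from right. Merged: [5, 13, 15, 17, 18, 18, 18]
Append remaining from left: [25]. Merged: [5, 13, 15, 17, 18, 18, 18, 25]

Final merged array: [5, 13, 15, 17, 18, 18, 18, 25]
Total comparisons: 7

The merged array is [5, 13, 15, 17, 18, 18, 18, 25], requiring 7 comparisons. The merge step runs in O(n) time where n is the total number of elements.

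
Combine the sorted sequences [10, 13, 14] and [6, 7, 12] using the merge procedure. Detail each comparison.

Merging process:

Compare 10 vs 6: take 6 from right. Merged: [6]
Compare 10 vs 7: take 7 from right. Merged: [6, 7]
Compare 10 vs 12: take 10 from left. Merged: [6, 7, 10]
Compare 13 vs 12: take 12 from right. Merged: [6, 7, 10, 12]
Append remaining from left: [13, 14]. Merged: [6, 7, 10, 12, 13, 14]

Final merged array: [6, 7, 10, 12, 13, 14]
Total comparisons: 4

The merged array is [6, 7, 10, 12, 13, 14], requiring 4 comparisons. The merge step runs in O(n) time where n is the total number of elements.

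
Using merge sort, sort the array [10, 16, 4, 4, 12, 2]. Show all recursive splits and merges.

Merge sort trace:

Split: [10, 16, 4, 4, 12, 2] -> [10, 16, 4] and [4, 12, 2]
  Split: [10, 16, 4] -> [10] and [16, 4]
    Split: [16, 4] -> [16] and [4]
    Merge: [16] + [4] -> [4, 16]
  Merge: [10] + [4, 16] -> [4, 10, 16]
  Split: [4, 12, 2] -> [4] and [12, 2]
    Split: [12, 2] -> [12] and [2]
    Merge: [12] + [2] -> [2, 12]
  Merge: [4] + [2, 12] -> [2, 4, 12]
Merge: [4, 10, 16] + [2, 4, 12] -> [2, 4, 4, 10, 12, 16]

Final sorted array: [2, 4, 4, 10, 12, 16]

The merge sort proceeds by recursively splitting the array and merging sorted halves.
After all merges, the sorted array is [2, 4, 4, 10, 12, 16].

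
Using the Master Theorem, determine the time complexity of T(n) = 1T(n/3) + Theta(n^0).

Master Theorem for T(n) = 1T(n/3) + O(n^0):

a = 1, b = 3, c = 0
log_b(a) = log_3(1) = 0.0000

Case 2: c = 0 = log_3(1) = 0.0000
T(n) = O(n^0 log n) = O(log n)

For T(n) = 1T(n/3) + O(n^0): log_3(1) = 0.0000. This is Case 2 of the Master Theorem (c = log_b(a), equal work at all levels), giving O(log n).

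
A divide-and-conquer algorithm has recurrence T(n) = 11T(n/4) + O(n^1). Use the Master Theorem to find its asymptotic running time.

Master Theorem for T(n) = 11T(n/4) + O(n^1):

a = 11, b = 4, c = 1
log_b(a) = log_4(11) = 1.7297

Case 1: c = 1 < log_4(11) = 1.7297
T(n) = O(n^(log_4 11))

For T(n) = 11T(n/4) + O(n^1): log_4(11) = 1.7297. This is Case 1 of the Master Theorem (c < log_b(a), work dominated by leaves), giving O(n^(log_4 11)).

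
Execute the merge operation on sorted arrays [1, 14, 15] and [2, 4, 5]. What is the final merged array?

Merging process:

Compare 1 vs 2: take 1 from left. Merged: [1]
Compare 14 vs 2: take 2 from right. Merged: [1, 2]
Compare 14 vs 4: take 4 from right. Merged: [1, 2, 4]
Compare 14 vs 5: take 5 from right. Merged: [1, 2, 4, 5]
Append remaining from left: [14, 15]. Merged: [1, 2, 4, 5, 14, 15]

Final merged array: [1, 2, 4, 5, 14, 15]
Total comparisons: 4

The merged array is [1, 2, 4, 5, 14, 15], requiring 4 comparisons. The merge step runs in O(n) time where n is the total number of elements.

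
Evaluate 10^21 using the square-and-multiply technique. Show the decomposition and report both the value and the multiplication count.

Computing 10^21 by squaring (build up from 10^1; each line after the first costs one multiplication):

10^1 = 10
10^2 = (10^1)^2 = 10^2 = 100
10^4 = (10^2)^2 = 100^2 = 10000
10^5 = 10 * 10^4 = 10 * 10000 = 100000
10^10 = (10^5)^2 = 100000^2 = 10000000000
10^20 = (10^10)^2 = 10000000000^2 = 100000000000000000000
10^21 = 10 * 10^20 = 10 * 100000000000000000000 = 1000000000000000000000

Result: 1000000000000000000000
Multiplications needed: 6 (6 lines after 10^1)

10^21 = 1000000000000000000000. Using exponentiation by squaring, this requires 6 multiplications. The key idea: if the exponent is even, square the half-power; if odd, multiply by the base once.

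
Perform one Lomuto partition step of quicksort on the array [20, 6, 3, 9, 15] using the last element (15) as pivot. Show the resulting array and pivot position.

Lomuto partition with pivot = 15:

Initial array: [20, 6, 3, 9, 15]

arr[0]=20 > 15: no swap
arr[1]=6 <= 15: swap with position 0, array becomes [6, 20, 3, 9, 15]
arr[2]=3 <= 15: swap with position 1, array becomes [6, 3, 20, 9, 15]
arr[3]=9 <= 15: swap with position 2, array becomes [6, 3, 9, 20, 15]

Place pivot at position 3: [6, 3, 9, 15, 20]
Pivot position: 3

After partitioning with pivot 15, the array becomes [6, 3, 9, 15, 20]. The pivot is placed at index 3. All elements to the left of the pivot are <= 15, and all elements to the right are > 15.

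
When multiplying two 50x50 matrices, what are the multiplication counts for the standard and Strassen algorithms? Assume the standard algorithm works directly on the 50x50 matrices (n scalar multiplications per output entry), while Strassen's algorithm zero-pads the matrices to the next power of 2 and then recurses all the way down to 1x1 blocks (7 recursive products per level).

Matrix multiplication for 50x50 matrices:

Strassen's algorithm requires power-of-2 dimensions. Pad 50x50 to 64x64 (next power of 2).

Standard algorithm: 50^3 = 125000 multiplications
Strassen's algorithm: 7^(log2(64)) = 7^6 = 117649 multiplications
Savings: 125000 - 117649 = 7351 multiplications

Standard: 125000 multiplications (50^3). Strassen: 117649 multiplications (7^6, after padding to 64x64). Strassen reduces 8 recursive multiplications to 7 at each level.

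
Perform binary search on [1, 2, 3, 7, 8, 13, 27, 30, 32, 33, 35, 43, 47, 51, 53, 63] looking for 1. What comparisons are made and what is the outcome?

Binary search for 1 in [1, 2, 3, 7, 8, 13, 27, 30, 32, 33, 35, 43, 47, 51, 53, 63]:

lo=0, hi=15, mid=7, arr[mid]=30 -> 30 > 1, search left half
lo=0, hi=6, mid=3, arr[mid]=7 -> 7 > 1, search left half
lo=0, hi=2, mid=1, arr[mid]=2 -> 2 > 1, search left half
lo=0, hi=0, mid=0, arr[mid]=1 -> Found target at index 0!

Binary search finds 1 at index 0 after 4 comparisons. The search repeatedly halves the search space by comparing with the middle element.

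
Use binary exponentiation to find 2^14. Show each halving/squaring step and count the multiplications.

Computing 2^14 by squaring (build up from 2^1; each line after the first costs one multiplication):

2^1 = 2
2^2 = (2^1)^2 = 2^2 = 4
2^3 = 2 * 2^2 = 2 * 4 = 8
2^6 = (2^3)^2 = 8^2 = 64
2^7 = 2 * 2^6 = 2 * 64 = 128
2^14 = (2^7)^2 = 128^2 = 16384

Result: 16384
Multiplications needed: 5 (5 lines after 2^1)

2^14 = 16384. Using exponentiation by squaring, this requires 5 multiplications. The key idea: if the exponent is even, square the half-power; if odd, multiply by the base once.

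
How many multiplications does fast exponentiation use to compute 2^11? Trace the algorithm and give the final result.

Computing 2^11 by squaring (build up from 2^1; each line after the first costs one multiplication):

2^1 = 2
2^2 = (2^1)^2 = 2^2 = 4
2^4 = (2^2)^2 = 4^2 = 16
2^5 = 2 * 2^4 = 2 * 16 = 32
2^10 = (2^5)^2 = 32^2 = 1024
2^11 = 2 * 2^10 = 2 * 1024 = 2048

Result: 2048
Multiplications needed: 5 (5 lines after 2^1)

2^11 = 2048. Using exponentiation by squaring, this requires 5 multiplications. The key idea: if the exponent is even, square the half-power; if odd, multiply by the base once.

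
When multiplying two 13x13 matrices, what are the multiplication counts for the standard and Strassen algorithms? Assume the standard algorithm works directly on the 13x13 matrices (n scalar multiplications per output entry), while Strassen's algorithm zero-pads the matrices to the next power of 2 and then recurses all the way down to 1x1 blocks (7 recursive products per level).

Matrix multiplication for 13x13 matrices:

Strassen's algorithm requires power-of-2 dimensions. Pad 13x13 to 16x16 (next power of 2).

Standard algorithm: 13^3 = 2197 multiplications
Strassen's algorithm: 7^(log2(16)) = 7^4 = 2401 multiplications
Difference: 2197 - 2401 = -204 (Strassen uses MORE here due to padding overhead — for small or just-over-power-of-2 n, padding can outweigh the per-level savings)

Standard: 2197 multiplications (13^3). Strassen: 2401 multiplications (7^4, after padding to 16x16). Strassen reduces 8 recursive multiplications to 7 at each level.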